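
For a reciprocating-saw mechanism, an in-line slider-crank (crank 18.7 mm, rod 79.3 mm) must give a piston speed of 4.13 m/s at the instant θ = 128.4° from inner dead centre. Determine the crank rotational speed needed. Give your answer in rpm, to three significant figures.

3160

For an in-line slider-crank, |v_piston| = rω|sinθ|·[1 + r cosθ/√(L² − r² sin²θ)].
With r = 0.0187 m, L = 0.0793 m, θ = 128.4°: the bracketed kinematic factor |dx/dθ| = 0.012471 m.
ω = v/|dx/dθ| = 4.13/0.012471 = 331.17 rad/s.
N = 60ω/(2π) = 3162.5 rpm.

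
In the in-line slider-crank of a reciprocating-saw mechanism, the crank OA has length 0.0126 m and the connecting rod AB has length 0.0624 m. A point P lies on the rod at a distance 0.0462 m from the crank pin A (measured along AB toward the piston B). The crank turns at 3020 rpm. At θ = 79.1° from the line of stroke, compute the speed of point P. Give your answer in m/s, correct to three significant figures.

4.03

ω = 316.3 rad/s.  Crank-pin speed |V_A| = rω = 3.9848 m/s, perpendicular to OA.
Rod angle: sinφ = −(r/L) sinθ ⇒ φ = -11.436°; ω_rod = −rω cosθ/√(L²−r²sin²θ) = -12.32 rad/s.
V_P = V_A + ω_rod × AP, with AP = 0.0462 m along the rod.
Components: V_Px = −rω sinθ − a·ω_rod·sinφ = -4.0258 m/s;  V_Py = rω cosθ + a·ω_rod·cosφ = +0.19562 m/s.
|V_P| = √(V_Px² + V_Py²) = 4.0305 m/s.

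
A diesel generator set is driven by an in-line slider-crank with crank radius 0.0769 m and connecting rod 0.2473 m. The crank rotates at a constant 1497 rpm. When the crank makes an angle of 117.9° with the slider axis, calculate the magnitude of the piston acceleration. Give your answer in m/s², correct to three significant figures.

ω = 2π·1497/60 = 156.8 rad/s
x(θ) = r cosθ + √(L² − r² sin²θ); with ω constant, a = ω²·d²x/dθ².
d²x/dθ² = −r cosθ − r²(cos2θ)/√u − r⁴ sin²2θ/(4u^{3/2}),  u = L² − r² sin²θ = 0.0565385 m².
Substituting r = 0.0769 m, L = 0.2473 m, θ = 117.9°: d²x/dθ² = +0.049518 m.
a = ω²·d²x/dθ² = (156.8)²·(+0.049518) = +1216.9 m/s²;  |a| = 1216.9 m/s².

1220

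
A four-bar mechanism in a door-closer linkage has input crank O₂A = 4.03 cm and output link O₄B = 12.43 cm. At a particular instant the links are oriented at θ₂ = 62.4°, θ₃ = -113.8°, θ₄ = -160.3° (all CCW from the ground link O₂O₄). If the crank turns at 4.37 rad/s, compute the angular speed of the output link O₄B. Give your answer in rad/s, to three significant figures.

ω₂ = 4.37 rad/s
Differentiating the loop-closure r₂e^{iθ₂}+r₃e^{iθ₃}=r₁+r₄e^{iθ₄} gives r₂ω₂e^{iθ₂}+r₃ω₃e^{iθ₃}=r₄ω₄e^{iθ₄}.
Eliminating the other unknown: ω₄ = r₂ω₂ sin(θ₂−θ₃) / [r₄ sin(θ₄−θ₃)].
Numerator sine = +0.06627; denominator sine = -0.72537.
Result = 0.0403·4.37·(+0.06627) / (0.1243·(-0.72537)) = -0.12945 rad/s; magnitude 0.12945 rad/s.

0.129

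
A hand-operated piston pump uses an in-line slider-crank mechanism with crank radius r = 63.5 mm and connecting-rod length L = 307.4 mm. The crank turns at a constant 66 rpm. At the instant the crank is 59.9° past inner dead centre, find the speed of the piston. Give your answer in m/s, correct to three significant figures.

0.420

ω = 2π·66/60 = 6.912 rad/s
For an in-line slider-crank, x = r cosθ + √(L² − r² sin²θ), so v = −rω sinθ·[1 + r cosθ/√(L² − r² sin²θ)].
With r = 0.0635 m, L = 0.3074 m, θ = 59.9°: √(L² − r² sin²θ) = 0.30245 m.
v = −0.0635·6.912·0.86515·[1 + 0.0635·0.50151/0.30245] = -0.41968 m/s.
|v| = 0.41968 m/s.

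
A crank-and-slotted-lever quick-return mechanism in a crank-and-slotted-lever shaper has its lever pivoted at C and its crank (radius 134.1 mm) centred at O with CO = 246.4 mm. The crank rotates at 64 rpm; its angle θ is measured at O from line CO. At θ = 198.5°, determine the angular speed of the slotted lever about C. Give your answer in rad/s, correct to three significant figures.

5.58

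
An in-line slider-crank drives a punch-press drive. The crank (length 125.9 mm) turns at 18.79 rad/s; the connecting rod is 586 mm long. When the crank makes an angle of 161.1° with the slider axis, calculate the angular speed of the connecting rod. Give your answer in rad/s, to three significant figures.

ω = 18.79 rad/s
The rod makes angle φ with the slider axis where L sinφ = r sinθ; differentiating, L cosφ·φ̇ = r ω cosθ.
L cosφ = √(L² − r² sin²θ) = 0.58458 m.
|ω_rod| = r ω |cosθ| / √(L² − r² sin²θ) = 0.1259·18.79·0.94609/0.58458 = 3.8286 rad/s.

3.83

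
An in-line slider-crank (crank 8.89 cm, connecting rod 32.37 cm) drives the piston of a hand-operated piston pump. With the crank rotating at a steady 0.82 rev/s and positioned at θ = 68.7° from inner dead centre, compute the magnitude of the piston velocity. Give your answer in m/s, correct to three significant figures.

0.471

ω = 2π·0.82 = 5.152 rad/s
For an in-line slider-crank, x = r cosθ + √(L² − r² sin²θ), so v = −rω sinθ·[1 + r cosθ/√(L² − r² sin²θ)].
With r = 0.0889 m, L = 0.3237 m, θ = 68.7°: √(L² − r² sin²θ) = 0.31292 m.
v = −0.0889·5.152·0.93169·[1 + 0.0889·0.36325/0.31292] = -0.47078 m/s.
|v| = 0.47078 m/s.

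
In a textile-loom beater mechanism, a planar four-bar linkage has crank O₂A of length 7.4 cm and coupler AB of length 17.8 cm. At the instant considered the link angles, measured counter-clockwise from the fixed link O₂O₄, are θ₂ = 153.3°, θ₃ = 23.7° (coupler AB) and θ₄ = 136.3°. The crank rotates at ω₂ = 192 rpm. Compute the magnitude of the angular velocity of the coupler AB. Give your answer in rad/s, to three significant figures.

2.65

ω₂ = 20.11 rad/s (from 192 rpm).
Differentiating the loop-closure r₂e^{iθ₂}+r₃e^{iθ₃}=r₁+r₄e^{iθ₄} gives r₂ω₂e^{iθ₂}+r₃ω₃e^{iθ₃}=r₄ω₄e^{iθ₄}.
Eliminating the other unknown: ω₃ = r₂ω₂ sin(θ₄−θ₂) / [r₃ sin(θ₃−θ₄)].
Numerator sine = -0.29237; denominator sine = -0.92321.
Result = 0.074·20.11·(-0.29237) / (0.178·(-0.92321)) = +2.6471 rad/s; magnitude 2.6471 rad/s.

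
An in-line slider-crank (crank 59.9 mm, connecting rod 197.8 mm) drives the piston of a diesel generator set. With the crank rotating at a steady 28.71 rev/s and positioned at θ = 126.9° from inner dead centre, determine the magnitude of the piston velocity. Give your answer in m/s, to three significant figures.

ω = 2π·28.7 = 180.4 rad/s
For an in-line slider-crank, x = r cosθ + √(L² − r² sin²θ), so v = −rω sinθ·[1 + r cosθ/√(L² − r² sin²θ)].
With r = 0.0599 m, L = 0.1978 m, θ = 126.9°: √(L² − r² sin²θ) = 0.19191 m.
v = −0.0599·180.4·0.79968·[1 + 0.0599·-0.60042/0.19191] = -7.0216 m/s.
|v| = 7.0216 m/s.

7.02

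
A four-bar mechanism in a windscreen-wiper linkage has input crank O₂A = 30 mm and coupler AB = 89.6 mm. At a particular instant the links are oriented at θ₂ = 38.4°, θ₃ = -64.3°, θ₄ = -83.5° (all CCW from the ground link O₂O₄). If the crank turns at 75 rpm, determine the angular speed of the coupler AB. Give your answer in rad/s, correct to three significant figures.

6.79

ω₂ = 7.854 rad/s (from 75 rpm).
Differentiating the loop-closure r₂e^{iθ₂}+r₃e^{iθ₃}=r₁+r₄e^{iθ₄} gives r₂ω₂e^{iθ₂}+r₃ω₃e^{iθ₃}=r₄ω₄e^{iθ₄}.
Eliminating the other unknown: ω₃ = r₂ω₂ sin(θ₄−θ₂) / [r₃ sin(θ₃−θ₄)].
Numerator sine = -0.84897; denominator sine = +0.32887.
Result = 0.03·7.854·(-0.84897) / (0.0896·(+0.32887)) = -6.7885 rad/s; magnitude 6.7885 rad/s.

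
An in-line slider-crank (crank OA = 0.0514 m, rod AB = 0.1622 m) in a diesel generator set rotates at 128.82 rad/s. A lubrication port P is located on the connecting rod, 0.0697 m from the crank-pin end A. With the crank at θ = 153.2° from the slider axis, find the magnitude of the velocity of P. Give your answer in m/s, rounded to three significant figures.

4.27

ω = 128.8 rad/s.  Crank-pin speed |V_A| = rω = 6.6213 m/s, perpendicular to OA.
Rod angle: sinφ = −(r/L) sinθ ⇒ φ = -8.215°; ω_rod = −rω cosθ/√(L²−r²sin²θ) = +36.815 rad/s.
V_P = V_A + ω_rod × AP, with AP = 0.0697 m along the rod.
Components: V_Px = −rω sinθ − a·ω_rod·sinφ = -2.6188 m/s;  V_Py = rω cosθ + a·ω_rod·cosφ = -3.3704 m/s.
|V_P| = √(V_Px² + V_Py²) = 4.2682 m/s.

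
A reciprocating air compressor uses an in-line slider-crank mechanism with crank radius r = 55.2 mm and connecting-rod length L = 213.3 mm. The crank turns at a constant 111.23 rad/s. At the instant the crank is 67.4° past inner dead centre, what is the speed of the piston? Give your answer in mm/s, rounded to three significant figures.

6250

ω = 111.2 rad/s
For an in-line slider-crank, x = r cosθ + √(L² − r² sin²θ), so v = −rω sinθ·[1 + r cosθ/√(L² − r² sin²θ)].
With r = 0.0552 m, L = 0.2133 m, θ = 67.4°: √(L² − r² sin²θ) = 0.20712 m.
v = −0.0552·111.2·0.92321·[1 + 0.0552·0.38430/0.20712] = -6.249 m/s.
|v| = 6.249 m/s = 6249 mm/s.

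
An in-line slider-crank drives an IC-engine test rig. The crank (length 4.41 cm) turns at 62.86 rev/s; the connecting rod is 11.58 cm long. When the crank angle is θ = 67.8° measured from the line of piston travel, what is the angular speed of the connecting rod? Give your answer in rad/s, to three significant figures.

ω = 395 rad/s (converted from 62.86 rev/s).
The rod makes angle φ with the slider axis where L sinφ = r sinθ; differentiating, L cosφ·φ̇ = r ω cosθ.
L cosφ = √(L² − r² sin²θ) = 0.10836 m.
|ω_rod| = r ω |cosθ| / √(L² − r² sin²θ) = 0.0441·395·0.37784/0.10836 = 60.733 rad/s.

60.7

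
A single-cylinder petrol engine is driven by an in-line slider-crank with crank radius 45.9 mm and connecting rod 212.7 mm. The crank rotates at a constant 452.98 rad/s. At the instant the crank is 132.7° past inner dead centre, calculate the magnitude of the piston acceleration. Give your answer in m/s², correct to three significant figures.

ω = 453 rad/s
x(θ) = r cosθ + √(L² − r² sin²θ); with ω constant, a = ω²·d²x/dθ².
d²x/dθ² = −r cosθ − r²(cos2θ)/√u − r⁴ sin²2θ/(4u^{3/2}),  u = L² − r² sin²θ = 0.0441034 m².
Substituting r = 0.0459 m, L = 0.2127 m, θ = 132.7°: d²x/dθ² = +0.031813 m.
a = ω²·d²x/dθ² = (453)²·(+0.031813) = +6527.7 m/s²;  |a| = 6527.7 m/s².

6530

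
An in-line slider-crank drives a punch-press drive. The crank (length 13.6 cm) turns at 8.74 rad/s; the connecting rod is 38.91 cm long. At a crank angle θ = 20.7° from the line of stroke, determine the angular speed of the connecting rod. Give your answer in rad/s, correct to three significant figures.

ω = 8.74 rad/s
The rod makes angle φ with the slider axis where L sinφ = r sinθ; differentiating, L cosφ·φ̇ = r ω cosθ.
L cosφ = √(L² − r² sin²θ) = 0.38612 m.
|ω_rod| = r ω |cosθ| / √(L² − r² sin²θ) = 0.136·8.74·0.93544/0.38612 = 2.8797 rad/s.

2.88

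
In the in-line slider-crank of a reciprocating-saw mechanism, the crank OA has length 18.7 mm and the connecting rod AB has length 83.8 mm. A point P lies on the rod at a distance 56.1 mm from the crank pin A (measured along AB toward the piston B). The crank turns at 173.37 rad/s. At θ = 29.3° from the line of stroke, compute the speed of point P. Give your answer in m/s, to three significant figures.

2.02

ω = 173.4 rad/s.  Crank-pin speed |V_A| = rω = 3.242 m/s, perpendicular to OA.
Rod angle: sinφ = −(r/L) sinθ ⇒ φ = -6.270°; ω_rod = −rω cosθ/√(L²−r²sin²θ) = -33.941 rad/s.
V_P = V_A + ω_rod × AP, with AP = 0.0561 m along the rod.
Components: V_Px = −rω sinθ − a·ω_rod·sinφ = -1.7945 m/s;  V_Py = rω cosθ + a·ω_rod·cosφ = +0.93455 m/s.
|V_P| = √(V_Px² + V_Py²) = 2.0233 m/s.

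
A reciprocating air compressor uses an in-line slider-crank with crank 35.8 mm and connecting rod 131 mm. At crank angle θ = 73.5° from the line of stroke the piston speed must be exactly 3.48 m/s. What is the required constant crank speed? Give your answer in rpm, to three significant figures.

For an in-line slider-crank, |v_piston| = rω|sinθ|·[1 + r cosθ/√(L² − r² sin²θ)].
With r = 0.0358 m, L = 0.131 m, θ = 73.5°: the bracketed kinematic factor |dx/dθ| = 0.037086 m.
ω = v/|dx/dθ| = 3.48/0.037086 = 93.835 rad/s.
N = 60ω/(2π) = 896.06 rpm.

896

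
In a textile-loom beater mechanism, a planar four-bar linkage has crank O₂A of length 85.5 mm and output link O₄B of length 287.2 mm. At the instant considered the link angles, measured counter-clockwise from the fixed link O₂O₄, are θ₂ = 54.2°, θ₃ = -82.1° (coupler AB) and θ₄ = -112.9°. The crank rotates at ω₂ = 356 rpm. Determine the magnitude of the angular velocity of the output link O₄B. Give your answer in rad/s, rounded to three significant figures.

15.0

ω₂ = 37.28 rad/s (from 356 rpm).
Differentiating the loop-closure r₂e^{iθ₂}+r₃e^{iθ₃}=r₁+r₄e^{iθ₄} gives r₂ω₂e^{iθ₂}+r₃ω₃e^{iθ₃}=r₄ω₄e^{iθ₄}.
Eliminating the other unknown: ω₄ = r₂ω₂ sin(θ₂−θ₃) / [r₄ sin(θ₄−θ₃)].
Numerator sine = +0.69088; denominator sine = -0.51204.
Result = 0.0855·37.28·(+0.69088) / (0.2872·(-0.51204)) = -14.975 rad/s; magnitude 14.975 rad/s.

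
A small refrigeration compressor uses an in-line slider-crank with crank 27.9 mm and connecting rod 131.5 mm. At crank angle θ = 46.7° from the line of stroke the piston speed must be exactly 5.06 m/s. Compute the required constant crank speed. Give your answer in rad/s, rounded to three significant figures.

217

For an in-line slider-crank, |v_piston| = rω|sinθ|·[1 + r cosθ/√(L² − r² sin²θ)].
With r = 0.0279 m, L = 0.1315 m, θ = 46.7°: the bracketed kinematic factor |dx/dθ| = 0.023295 m.
ω = v/|dx/dθ| = 5.06/0.023295 = 217.21 rad/s.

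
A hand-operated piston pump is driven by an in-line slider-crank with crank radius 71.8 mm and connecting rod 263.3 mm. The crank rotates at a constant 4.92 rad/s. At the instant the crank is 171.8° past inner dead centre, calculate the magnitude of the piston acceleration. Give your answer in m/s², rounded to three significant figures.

1.26

ω = 4.92 rad/s
x(θ) = r cosθ + √(L² − r² sin²θ); with ω constant, a = ω²·d²x/dθ².
d²x/dθ² = −r cosθ − r²(cos2θ)/√u − r⁴ sin²2θ/(4u^{3/2}),  u = L² − r² sin²θ = 0.069222 m².
Substituting r = 0.0718 m, L = 0.2633 m, θ = 171.8°: d²x/dθ² = +0.05224 m.
a = ω²·d²x/dθ² = (4.92)²·(+0.05224) = +1.2645 m/s²;  |a| = 1.2645 m/s².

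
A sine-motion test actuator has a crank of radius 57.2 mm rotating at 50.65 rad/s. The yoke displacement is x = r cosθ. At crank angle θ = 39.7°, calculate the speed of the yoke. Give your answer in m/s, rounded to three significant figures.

ω = 50.65 rad/s
x = r cosθ ⇒ ẋ = −rω sinθ.
|v| = rω|sinθ| = 0.0572·50.65·|sin 39.7°| = 1.8506 m/s.

1.85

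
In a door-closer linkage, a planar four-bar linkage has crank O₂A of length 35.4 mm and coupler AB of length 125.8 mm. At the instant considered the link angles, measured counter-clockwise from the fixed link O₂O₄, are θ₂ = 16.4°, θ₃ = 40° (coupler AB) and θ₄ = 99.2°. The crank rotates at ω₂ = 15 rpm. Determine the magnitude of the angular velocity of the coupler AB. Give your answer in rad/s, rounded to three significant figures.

ω₂ = 1.571 rad/s (from 15 rpm).
Differentiating the loop-closure r₂e^{iθ₂}+r₃e^{iθ₃}=r₁+r₄e^{iθ₄} gives r₂ω₂e^{iθ₂}+r₃ω₃e^{iθ₃}=r₄ω₄e^{iθ₄}.
Eliminating the other unknown: ω₃ = r₂ω₂ sin(θ₄−θ₂) / [r₃ sin(θ₃−θ₄)].
Numerator sine = +0.99211; denominator sine = -0.85896.
Result = 0.0354·1.571·(+0.99211) / (0.1258·(-0.85896)) = -0.51054 rad/s; magnitude 0.51054 rad/s.

0.511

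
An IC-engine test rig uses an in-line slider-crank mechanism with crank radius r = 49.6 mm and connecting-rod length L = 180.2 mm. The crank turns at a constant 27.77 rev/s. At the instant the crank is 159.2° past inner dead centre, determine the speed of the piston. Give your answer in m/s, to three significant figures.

2.28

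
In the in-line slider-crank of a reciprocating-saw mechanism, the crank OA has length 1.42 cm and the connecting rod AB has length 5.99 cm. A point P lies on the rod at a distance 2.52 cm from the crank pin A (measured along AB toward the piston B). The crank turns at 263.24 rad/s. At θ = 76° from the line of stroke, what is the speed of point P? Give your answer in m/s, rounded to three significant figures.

ω = 263.2 rad/s.  Crank-pin speed |V_A| = rω = 3.738 m/s, perpendicular to OA.
Rod angle: sinφ = −(r/L) sinθ ⇒ φ = -13.298°; ω_rod = −rω cosθ/√(L²−r²sin²θ) = -15.513 rad/s.
V_P = V_A + ω_rod × AP, with AP = 0.0252 m along the rod.
Components: V_Px = −rω sinθ − a·ω_rod·sinφ = -3.7169 m/s;  V_Py = rω cosθ + a·ω_rod·cosφ = +0.52386 m/s.
|V_P| = √(V_Px² + V_Py²) = 3.7536 m/s.

3.75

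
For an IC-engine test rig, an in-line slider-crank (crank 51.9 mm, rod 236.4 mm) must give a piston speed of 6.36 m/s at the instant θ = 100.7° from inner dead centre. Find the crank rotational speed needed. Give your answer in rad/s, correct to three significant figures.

For an in-line slider-crank, |v_piston| = rω|sinθ|·[1 + r cosθ/√(L² − r² sin²θ)].
With r = 0.0519 m, L = 0.2364 m, θ = 100.7°: the bracketed kinematic factor |dx/dθ| = 0.048869 m.
ω = v/|dx/dθ| = 6.36/0.048869 = 130.14 rad/s.

130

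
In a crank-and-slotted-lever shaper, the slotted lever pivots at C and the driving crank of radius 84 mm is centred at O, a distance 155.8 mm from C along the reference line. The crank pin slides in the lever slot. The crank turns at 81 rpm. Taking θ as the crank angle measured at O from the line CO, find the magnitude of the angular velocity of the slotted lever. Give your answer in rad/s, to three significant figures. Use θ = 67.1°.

2.48

ω = 8.482 rad/s (from 81 rpm).
Crank pin A relative to C: A = (d + r cosθ, r sinθ); lever angle φ = atan2(r sinθ, d + r cosθ).
Differentiating tanφ: φ̇ = rω(d cosθ + r)/(d² + r² + 2dr cosθ).
d² + r² + 2dr cosθ = |CA|² = 0.0415147 m²;  d cosθ + r = +0.14463 m.
|ω_lever| = |0.084·8.482·+0.14463| / 0.0415147 = 2.4822 rad/s.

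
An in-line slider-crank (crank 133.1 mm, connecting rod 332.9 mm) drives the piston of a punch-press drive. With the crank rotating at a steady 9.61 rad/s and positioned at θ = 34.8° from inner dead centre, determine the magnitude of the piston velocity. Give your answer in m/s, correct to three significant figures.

0.976

ω = 9.61 rad/s
For an in-line slider-crank, x = r cosθ + √(L² − r² sin²θ), so v = −rω sinθ·[1 + r cosθ/√(L² − r² sin²θ)].
With r = 0.1331 m, L = 0.3329 m, θ = 34.8°: √(L² − r² sin²θ) = 0.32412 m.
v = −0.1331·9.61·0.57071·[1 + 0.1331·0.82115/0.32412] = -0.97615 m/s.
|v| = 0.97615 m/s.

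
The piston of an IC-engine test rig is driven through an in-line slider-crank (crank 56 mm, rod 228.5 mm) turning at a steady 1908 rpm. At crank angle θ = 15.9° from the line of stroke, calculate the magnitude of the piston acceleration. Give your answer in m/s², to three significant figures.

2620

ω = 2π·1908/60 = 199.8 rad/s
x(θ) = r cosθ + √(L² − r² sin²θ); with ω constant, a = ω²·d²x/dθ².
d²x/dθ² = −r cosθ − r²(cos2θ)/√u − r⁴ sin²2θ/(4u^{3/2}),  u = L² − r² sin²θ = 0.0519769 m².
Substituting r = 0.056 m, L = 0.2285 m, θ = 15.9°: d²x/dθ² = -0.065606 m.
a = ω²·d²x/dθ² = (199.8)²·(-0.065606) = -2619.1 m/s²;  |a| = 2619.1 m/s².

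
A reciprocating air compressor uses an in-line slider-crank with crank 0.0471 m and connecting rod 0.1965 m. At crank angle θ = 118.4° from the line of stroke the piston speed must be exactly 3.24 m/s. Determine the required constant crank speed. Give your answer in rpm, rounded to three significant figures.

845

For an in-line slider-crank, |v_piston| = rω|sinθ|·[1 + r cosθ/√(L² − r² sin²θ)].
With r = 0.0471 m, L = 0.1965 m, θ = 118.4°: the bracketed kinematic factor |dx/dθ| = 0.036599 m.
ω = v/|dx/dθ| = 3.24/0.036599 = 88.526 rad/s.
N = 60ω/(2π) = 845.36 rpm.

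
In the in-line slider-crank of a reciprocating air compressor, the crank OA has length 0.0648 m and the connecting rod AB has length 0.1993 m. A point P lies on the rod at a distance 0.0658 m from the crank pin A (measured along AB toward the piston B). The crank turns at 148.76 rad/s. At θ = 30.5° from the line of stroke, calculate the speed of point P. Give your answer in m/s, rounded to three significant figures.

7.72

ω = 148.8 rad/s.  Crank-pin speed |V_A| = rω = 9.6396 m/s, perpendicular to OA.
Rod angle: sinφ = −(r/L) sinθ ⇒ φ = -9.498°; ω_rod = −rω cosθ/√(L²−r²sin²θ) = -42.254 rad/s.
V_P = V_A + ω_rod × AP, with AP = 0.0658 m along the rod.
Components: V_Px = −rω sinθ − a·ω_rod·sinφ = -5.3513 m/s;  V_Py = rω cosθ + a·ω_rod·cosφ = +5.5636 m/s.
|V_P| = √(V_Px² + V_Py²) = 7.7195 m/s.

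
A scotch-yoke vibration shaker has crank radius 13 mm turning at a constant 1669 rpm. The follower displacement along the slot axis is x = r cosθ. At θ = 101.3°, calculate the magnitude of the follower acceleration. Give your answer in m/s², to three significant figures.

ω = 174.8 rad/s (from 1669 rpm).
x = r cosθ ⇒ ẍ = −rω² cosθ (ω constant).
|a| = rω²|cosθ| = 0.013·(174.8)²·|cos 101.3°| = 77.813 m/s².

77.8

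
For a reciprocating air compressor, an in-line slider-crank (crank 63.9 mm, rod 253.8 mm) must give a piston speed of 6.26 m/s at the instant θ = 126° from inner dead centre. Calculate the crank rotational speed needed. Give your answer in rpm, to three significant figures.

For an in-line slider-crank, |v_piston| = rω|sinθ|·[1 + r cosθ/√(L² − r² sin²θ)].
With r = 0.0639 m, L = 0.2538 m, θ = 126°: the bracketed kinematic factor |dx/dθ| = 0.043882 m.
ω = v/|dx/dθ| = 6.26/0.043882 = 142.66 rad/s.
N = 60ω/(2π) = 1362.3 rpm.

1360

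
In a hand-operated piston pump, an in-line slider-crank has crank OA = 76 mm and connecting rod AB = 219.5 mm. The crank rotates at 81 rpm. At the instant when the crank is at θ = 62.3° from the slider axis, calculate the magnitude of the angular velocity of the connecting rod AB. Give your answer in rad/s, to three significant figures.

1.43

ω = 8.482 rad/s (converted from 81 rpm).
The rod makes angle φ with the slider axis where L sinφ = r sinθ; differentiating, L cosφ·φ̇ = r ω cosθ.
L cosφ = √(L² − r² sin²θ) = 0.20893 m.
|ω_rod| = r ω |cosθ| / √(L² − r² sin²θ) = 0.076·8.482·0.46484/0.20893 = 1.4343 rad/s.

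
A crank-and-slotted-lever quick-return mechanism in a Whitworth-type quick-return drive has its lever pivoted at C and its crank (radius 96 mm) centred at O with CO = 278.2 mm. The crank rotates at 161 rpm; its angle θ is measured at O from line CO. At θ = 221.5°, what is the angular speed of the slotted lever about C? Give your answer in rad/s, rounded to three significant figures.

ω = 16.86 rad/s (from 161 rpm).
Crank pin A relative to C: A = (d + r cosθ, r sinθ); lever angle φ = atan2(r sinθ, d + r cosθ).
Differentiating tanφ: φ̇ = rω(d cosθ + r)/(d² + r² + 2dr cosθ).
d² + r² + 2dr cosθ = |CA|² = 0.0466062 m²;  d cosθ + r = -0.11236 m.
|ω_lever| = |0.096·16.86·-0.11236| / 0.0466062 = 3.902 rad/s.

3.90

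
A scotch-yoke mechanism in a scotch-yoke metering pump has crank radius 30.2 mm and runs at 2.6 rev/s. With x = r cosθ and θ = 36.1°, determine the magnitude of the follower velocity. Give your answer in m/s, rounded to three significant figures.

ω = 16.34 rad/s (from 2.6 rev/s).
x = r cosθ ⇒ ẋ = −rω sinθ.
|v| = rω|sinθ| = 0.0302·16.34·|sin 36.1°| = 0.29068 m/s.

0.291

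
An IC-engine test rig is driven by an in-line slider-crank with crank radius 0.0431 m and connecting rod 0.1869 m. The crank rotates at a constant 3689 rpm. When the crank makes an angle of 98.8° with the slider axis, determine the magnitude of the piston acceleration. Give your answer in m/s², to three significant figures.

ω = 2π·3689/60 = 386.3 rad/s
x(θ) = r cosθ + √(L² − r² sin²θ); with ω constant, a = ω²·d²x/dθ².
d²x/dθ² = −r cosθ − r²(cos2θ)/√u − r⁴ sin²2θ/(4u^{3/2}),  u = L² − r² sin²θ = 0.0331175 m².
Substituting r = 0.0431 m, L = 0.1869 m, θ = 98.8°: d²x/dθ² = +0.01631 m.
a = ω²·d²x/dθ² = (386.3)²·(+0.01631) = +2434.1 m/s²;  |a| = 2434.1 m/s².

2430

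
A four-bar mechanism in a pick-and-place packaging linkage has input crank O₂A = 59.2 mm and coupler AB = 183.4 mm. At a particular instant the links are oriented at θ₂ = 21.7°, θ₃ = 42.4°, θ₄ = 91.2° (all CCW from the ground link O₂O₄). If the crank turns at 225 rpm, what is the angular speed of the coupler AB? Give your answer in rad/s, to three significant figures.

9.47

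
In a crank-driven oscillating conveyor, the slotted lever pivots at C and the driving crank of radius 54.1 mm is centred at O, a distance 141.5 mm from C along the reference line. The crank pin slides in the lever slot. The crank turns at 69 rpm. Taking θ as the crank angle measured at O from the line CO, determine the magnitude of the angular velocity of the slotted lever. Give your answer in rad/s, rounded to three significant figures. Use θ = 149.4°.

2.71

ω = 7.226 rad/s (from 69 rpm).
Crank pin A relative to C: A = (d + r cosθ, r sinθ); lever angle φ = atan2(r sinθ, d + r cosθ).
Differentiating tanφ: φ̇ = rω(d cosθ + r)/(d² + r² + 2dr cosθ).
d² + r² + 2dr cosθ = |CA|² = 0.00977084 m²;  d cosθ + r = -0.067695 m.
|ω_lever| = |0.0541·7.226·-0.067695| / 0.00977084 = 2.7083 rad/s.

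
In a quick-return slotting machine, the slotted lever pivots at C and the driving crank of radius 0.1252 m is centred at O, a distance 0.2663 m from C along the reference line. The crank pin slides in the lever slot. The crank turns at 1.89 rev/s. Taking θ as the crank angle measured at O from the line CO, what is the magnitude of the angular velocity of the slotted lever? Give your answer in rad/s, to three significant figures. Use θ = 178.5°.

10.5

ω = 11.88 rad/s (from 1.89 rev/s).
Crank pin A relative to C: A = (d + r cosθ, r sinθ); lever angle φ = atan2(r sinθ, d + r cosθ).
Differentiating tanφ: φ̇ = rω(d cosθ + r)/(d² + r² + 2dr cosθ).
d² + r² + 2dr cosθ = |CA|² = 0.0199321 m²;  d cosθ + r = -0.14101 m.
|ω_lever| = |0.1252·11.88·-0.14101| / 0.0199321 = 10.518 rad/s.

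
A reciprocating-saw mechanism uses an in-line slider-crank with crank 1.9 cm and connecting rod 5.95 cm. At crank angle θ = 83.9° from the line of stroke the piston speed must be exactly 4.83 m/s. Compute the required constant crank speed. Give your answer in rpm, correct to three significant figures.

2360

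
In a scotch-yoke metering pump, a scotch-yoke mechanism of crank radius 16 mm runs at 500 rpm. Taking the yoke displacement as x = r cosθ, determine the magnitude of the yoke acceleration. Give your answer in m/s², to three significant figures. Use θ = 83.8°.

4.74

ω = 52.36 rad/s (from 500 rpm).
x = r cosθ ⇒ ẍ = −rω² cosθ (ω constant).
|a| = rω²|cosθ| = 0.016·(52.36)²·|cos 83.8°| = 4.7374 m/s².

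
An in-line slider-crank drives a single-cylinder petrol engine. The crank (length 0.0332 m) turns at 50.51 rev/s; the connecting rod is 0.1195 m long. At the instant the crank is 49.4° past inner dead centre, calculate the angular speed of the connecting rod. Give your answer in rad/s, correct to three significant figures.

58.7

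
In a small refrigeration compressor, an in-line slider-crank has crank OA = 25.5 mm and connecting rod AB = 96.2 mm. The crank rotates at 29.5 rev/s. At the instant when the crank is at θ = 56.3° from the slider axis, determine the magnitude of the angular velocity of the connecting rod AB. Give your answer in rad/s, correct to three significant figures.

27.9

ω = 185.4 rad/s (converted from 29.5 rev/s).
The rod makes angle φ with the slider axis where L sinφ = r sinθ; differentiating, L cosφ·φ̇ = r ω cosθ.
L cosφ = √(L² − r² sin²θ) = 0.093832 m.
|ω_rod| = r ω |cosθ| / √(L² − r² sin²θ) = 0.0255·185.4·0.55484/0.093832 = 27.949 rad/s.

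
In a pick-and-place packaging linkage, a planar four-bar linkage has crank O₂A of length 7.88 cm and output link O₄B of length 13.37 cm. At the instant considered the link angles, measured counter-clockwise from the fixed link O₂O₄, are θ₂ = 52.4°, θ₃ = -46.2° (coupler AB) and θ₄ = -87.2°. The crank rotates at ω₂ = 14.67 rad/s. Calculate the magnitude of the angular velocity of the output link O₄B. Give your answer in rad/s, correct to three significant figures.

13.0

ω₂ = 14.67 rad/s
Differentiating the loop-closure r₂e^{iθ₂}+r₃e^{iθ₃}=r₁+r₄e^{iθ₄} gives r₂ω₂e^{iθ₂}+r₃ω₃e^{iθ₃}=r₄ω₄e^{iθ₄}.
Eliminating the other unknown: ω₄ = r₂ω₂ sin(θ₂−θ₃) / [r₄ sin(θ₄−θ₃)].
Numerator sine = +0.98876; denominator sine = -0.65606.
Result = 0.0788·14.67·(+0.98876) / (0.1337·(-0.65606)) = -13.031 rad/s; magnitude 13.031 rad/s.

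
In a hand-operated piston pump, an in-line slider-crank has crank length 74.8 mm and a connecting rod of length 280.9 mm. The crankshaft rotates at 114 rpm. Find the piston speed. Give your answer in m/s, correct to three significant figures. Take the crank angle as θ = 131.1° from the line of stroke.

ω = 2π·114/60 = 11.94 rad/s
For an in-line slider-crank, x = r cosθ + √(L² − r² sin²θ), so v = −rω sinθ·[1 + r cosθ/√(L² − r² sin²θ)].
With r = 0.0748 m, L = 0.2809 m, θ = 131.1°: √(L² − r² sin²θ) = 0.27519 m.
v = −0.0748·11.94·0.75356·[1 + 0.0748·-0.65738/0.27519] = -0.55267 m/s.
|v| = 0.55267 m/s.

0.553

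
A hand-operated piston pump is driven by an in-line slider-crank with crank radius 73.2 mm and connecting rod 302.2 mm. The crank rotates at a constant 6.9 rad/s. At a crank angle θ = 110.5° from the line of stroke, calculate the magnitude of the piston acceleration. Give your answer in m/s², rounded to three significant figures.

1.87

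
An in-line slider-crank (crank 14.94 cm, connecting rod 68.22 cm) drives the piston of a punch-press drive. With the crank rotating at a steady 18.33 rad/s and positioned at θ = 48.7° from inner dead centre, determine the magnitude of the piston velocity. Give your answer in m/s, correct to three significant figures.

ω = 18.33 rad/s
For an in-line slider-crank, x = r cosθ + √(L² − r² sin²θ), so v = −rω sinθ·[1 + r cosθ/√(L² − r² sin²θ)].
With r = 0.1494 m, L = 0.6822 m, θ = 48.7°: √(L² − r² sin²θ) = 0.6729 m.
v = −0.1494·18.33·0.75126·[1 + 0.1494·0.66000/0.6729] = -2.3588 m/s.
|v| = 2.3588 m/s.

2.36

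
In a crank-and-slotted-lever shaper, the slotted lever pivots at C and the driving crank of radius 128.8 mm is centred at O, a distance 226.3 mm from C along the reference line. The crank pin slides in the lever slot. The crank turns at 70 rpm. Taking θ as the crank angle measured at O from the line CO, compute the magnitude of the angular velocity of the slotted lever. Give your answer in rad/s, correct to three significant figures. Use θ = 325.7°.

2.57

ω = 7.33 rad/s (from 70 rpm).
Crank pin A relative to C: A = (d + r cosθ, r sinθ); lever angle φ = atan2(r sinθ, d + r cosθ).
Differentiating tanφ: φ̇ = rω(d cosθ + r)/(d² + r² + 2dr cosθ).
d² + r² + 2dr cosθ = |CA|² = 0.115958 m²;  d cosθ + r = +0.31575 m.
|ω_lever| = |0.1288·7.33·+0.31575| / 0.115958 = 2.5709 rad/s.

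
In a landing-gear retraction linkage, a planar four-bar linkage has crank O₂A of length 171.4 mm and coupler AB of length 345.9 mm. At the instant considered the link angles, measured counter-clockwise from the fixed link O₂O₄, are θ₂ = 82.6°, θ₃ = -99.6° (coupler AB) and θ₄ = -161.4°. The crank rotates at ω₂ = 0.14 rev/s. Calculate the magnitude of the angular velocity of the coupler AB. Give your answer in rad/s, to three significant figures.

ω₂ = 0.8796 rad/s (from 0.14 rev/s).
Differentiating the loop-closure r₂e^{iθ₂}+r₃e^{iθ₃}=r₁+r₄e^{iθ₄} gives r₂ω₂e^{iθ₂}+r₃ω₃e^{iθ₃}=r₄ω₄e^{iθ₄}.
Eliminating the other unknown: ω₃ = r₂ω₂ sin(θ₄−θ₂) / [r₃ sin(θ₃−θ₄)].
Numerator sine = +0.89879; denominator sine = +0.88130.
Result = 0.1714·0.8796·(+0.89879) / (0.3459·(+0.88130)) = +0.44453 rad/s; magnitude 0.44453 rad/s.

0.445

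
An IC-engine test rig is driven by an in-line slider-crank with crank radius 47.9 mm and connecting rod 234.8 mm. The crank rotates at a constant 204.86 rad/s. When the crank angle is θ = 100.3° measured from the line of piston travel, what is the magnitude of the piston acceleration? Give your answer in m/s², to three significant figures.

ω = 204.9 rad/s
x(θ) = r cosθ + √(L² − r² sin²θ); with ω constant, a = ω²·d²x/dθ².
d²x/dθ² = −r cosθ − r²(cos2θ)/√u − r⁴ sin²2θ/(4u^{3/2}),  u = L² − r² sin²θ = 0.05291 m².
Substituting r = 0.0479 m, L = 0.2348 m, θ = 100.3°: d²x/dθ² = +0.017888 m.
a = ω²·d²x/dθ² = (204.9)²·(+0.017888) = +750.73 m/s²;  |a| = 750.73 m/s².

751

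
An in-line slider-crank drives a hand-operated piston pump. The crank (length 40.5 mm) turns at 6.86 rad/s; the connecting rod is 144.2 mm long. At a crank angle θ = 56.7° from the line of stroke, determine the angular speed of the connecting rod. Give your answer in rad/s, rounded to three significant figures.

ω = 6.86 rad/s
The rod makes angle φ with the slider axis where L sinφ = r sinθ; differentiating, L cosφ·φ̇ = r ω cosθ.
L cosφ = √(L² − r² sin²θ) = 0.14017 m.
|ω_rod| = r ω |cosθ| / √(L² − r² sin²θ) = 0.0405·6.86·0.54902/0.14017 = 1.0882 rad/s.

1.09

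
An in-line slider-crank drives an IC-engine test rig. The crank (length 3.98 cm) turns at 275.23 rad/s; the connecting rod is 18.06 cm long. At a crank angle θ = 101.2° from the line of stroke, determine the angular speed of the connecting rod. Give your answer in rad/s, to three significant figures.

12.1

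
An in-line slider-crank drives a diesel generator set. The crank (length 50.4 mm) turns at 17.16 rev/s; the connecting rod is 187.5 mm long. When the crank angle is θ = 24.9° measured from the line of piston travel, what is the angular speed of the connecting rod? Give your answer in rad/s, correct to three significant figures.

26.5

ω = 107.8 rad/s (converted from 17.16 rev/s).
The rod makes angle φ with the slider axis where L sinφ = r sinθ; differentiating, L cosφ·φ̇ = r ω cosθ.
L cosφ = √(L² − r² sin²θ) = 0.1863 m.
|ω_rod| = r ω |cosθ| / √(L² − r² sin²θ) = 0.0504·107.8·0.90704/0.1863 = 26.458 rad/s.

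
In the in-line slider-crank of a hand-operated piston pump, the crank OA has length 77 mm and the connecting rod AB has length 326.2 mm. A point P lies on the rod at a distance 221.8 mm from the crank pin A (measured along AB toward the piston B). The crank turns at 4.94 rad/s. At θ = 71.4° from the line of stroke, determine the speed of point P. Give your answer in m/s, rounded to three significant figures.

0.381

ω = 4.94 rad/s.  Crank-pin speed |V_A| = rω = 0.38038 m/s, perpendicular to OA.
Rod angle: sinφ = −(r/L) sinθ ⇒ φ = -12.928°; ω_rod = −rω cosθ/√(L²−r²sin²θ) = -0.38161 rad/s.
V_P = V_A + ω_rod × AP, with AP = 0.2218 m along the rod.
Components: V_Px = −rω sinθ − a·ω_rod·sinφ = -0.37945 m/s;  V_Py = rω cosθ + a·ω_rod·cosφ = +0.03883 m/s.
|V_P| = √(V_Px² + V_Py²) = 0.38143 m/s.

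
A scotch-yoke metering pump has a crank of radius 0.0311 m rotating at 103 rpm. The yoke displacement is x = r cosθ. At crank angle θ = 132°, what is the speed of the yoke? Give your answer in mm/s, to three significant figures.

ω = 10.79 rad/s (from 103 rpm).
x = r cosθ ⇒ ẋ = −rω sinθ.
|v| = rω|sinθ| = 0.0311·10.79·|sin 132°| = 0.24929 m/s = 249.29 mm/s.

249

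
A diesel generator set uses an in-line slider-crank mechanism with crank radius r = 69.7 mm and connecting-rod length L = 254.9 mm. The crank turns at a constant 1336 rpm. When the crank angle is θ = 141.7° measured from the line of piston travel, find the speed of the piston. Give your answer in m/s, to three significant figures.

ω = 2π·1336/60 = 139.9 rad/s
For an in-line slider-crank, x = r cosθ + √(L² − r² sin²θ), so v = −rω sinθ·[1 + r cosθ/√(L² − r² sin²θ)].
With r = 0.0697 m, L = 0.2549 m, θ = 141.7°: √(L² − r² sin²θ) = 0.25121 m.
v = −0.0697·139.9·0.61978·[1 + 0.0697·-0.78478/0.25121] = -4.7278 m/s.
|v| = 4.7278 m/s.

4.73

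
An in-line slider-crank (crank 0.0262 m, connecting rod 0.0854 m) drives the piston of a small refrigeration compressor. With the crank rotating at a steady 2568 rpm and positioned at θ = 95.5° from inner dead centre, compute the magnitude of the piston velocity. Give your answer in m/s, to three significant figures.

6.80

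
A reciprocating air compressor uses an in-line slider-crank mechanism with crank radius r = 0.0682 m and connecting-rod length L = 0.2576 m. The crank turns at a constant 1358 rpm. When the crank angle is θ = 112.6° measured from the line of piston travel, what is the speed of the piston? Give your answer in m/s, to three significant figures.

8.01

ω = 2π·1358/60 = 142.2 rad/s
For an in-line slider-crank, x = r cosθ + √(L² − r² sin²θ), so v = −rω sinθ·[1 + r cosθ/√(L² − r² sin²θ)].
With r = 0.0682 m, L = 0.2576 m, θ = 112.6°: √(L² − r² sin²θ) = 0.24979 m.
v = −0.0682·142.2·0.92321·[1 + 0.0682·-0.38430/0.24979] = -8.0144 m/s.
|v| = 8.0144 m/s.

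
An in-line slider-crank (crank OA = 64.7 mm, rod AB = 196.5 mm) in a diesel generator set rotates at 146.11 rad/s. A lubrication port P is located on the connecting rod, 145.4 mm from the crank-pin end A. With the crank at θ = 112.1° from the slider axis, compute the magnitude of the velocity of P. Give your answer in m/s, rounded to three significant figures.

7.97

ω = 146.1 rad/s.  Crank-pin speed |V_A| = rω = 9.4533 m/s, perpendicular to OA.
Rod angle: sinφ = −(r/L) sinθ ⇒ φ = -17.762°; ω_rod = −rω cosθ/√(L²−r²sin²θ) = +19.006 rad/s.
V_P = V_A + ω_rod × AP, with AP = 0.1454 m along the rod.
Components: V_Px = −rω sinθ − a·ω_rod·sinφ = -7.9157 m/s;  V_Py = rω cosθ + a·ω_rod·cosφ = -0.92489 m/s.
|V_P| = √(V_Px² + V_Py²) = 7.9696 m/s.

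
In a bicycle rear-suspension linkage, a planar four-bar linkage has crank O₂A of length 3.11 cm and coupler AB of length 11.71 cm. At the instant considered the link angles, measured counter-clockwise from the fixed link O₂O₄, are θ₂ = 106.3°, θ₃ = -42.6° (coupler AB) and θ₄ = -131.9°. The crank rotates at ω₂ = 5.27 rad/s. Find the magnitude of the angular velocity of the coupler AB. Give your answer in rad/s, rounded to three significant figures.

1.19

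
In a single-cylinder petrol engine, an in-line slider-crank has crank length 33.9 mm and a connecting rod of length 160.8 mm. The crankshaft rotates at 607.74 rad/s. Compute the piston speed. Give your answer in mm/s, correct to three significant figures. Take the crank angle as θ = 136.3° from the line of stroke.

ω = 607.7 rad/s
For an in-line slider-crank, x = r cosθ + √(L² − r² sin²θ), so v = −rω sinθ·[1 + r cosθ/√(L² − r² sin²θ)].
With r = 0.0339 m, L = 0.1608 m, θ = 136.3°: √(L² − r² sin²θ) = 0.15909 m.
v = −0.0339·607.7·0.69088·[1 + 0.0339·-0.72297/0.15909] = -12.041 m/s.
|v| = 12.041 m/s = 12041 mm/s.

12000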